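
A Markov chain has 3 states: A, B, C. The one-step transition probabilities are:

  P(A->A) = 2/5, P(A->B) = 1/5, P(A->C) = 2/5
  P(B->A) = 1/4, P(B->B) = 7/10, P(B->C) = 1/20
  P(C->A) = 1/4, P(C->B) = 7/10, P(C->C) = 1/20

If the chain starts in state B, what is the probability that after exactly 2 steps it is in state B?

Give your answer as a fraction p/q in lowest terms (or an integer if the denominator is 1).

Computing P^2 by repeated multiplication:
P^1 =
  A: [2/5, 1/5, 2/5]
  B: [1/4, 7/10, 1/20]
  C: [1/4, 7/10, 1/20]
P^2 =
  A: [31/100, 1/2, 19/100]
  B: [23/80, 23/40, 11/80]
  C: [23/80, 23/40, 11/80]

(P^2)[B -> B] = 23/40

Answer: 23/40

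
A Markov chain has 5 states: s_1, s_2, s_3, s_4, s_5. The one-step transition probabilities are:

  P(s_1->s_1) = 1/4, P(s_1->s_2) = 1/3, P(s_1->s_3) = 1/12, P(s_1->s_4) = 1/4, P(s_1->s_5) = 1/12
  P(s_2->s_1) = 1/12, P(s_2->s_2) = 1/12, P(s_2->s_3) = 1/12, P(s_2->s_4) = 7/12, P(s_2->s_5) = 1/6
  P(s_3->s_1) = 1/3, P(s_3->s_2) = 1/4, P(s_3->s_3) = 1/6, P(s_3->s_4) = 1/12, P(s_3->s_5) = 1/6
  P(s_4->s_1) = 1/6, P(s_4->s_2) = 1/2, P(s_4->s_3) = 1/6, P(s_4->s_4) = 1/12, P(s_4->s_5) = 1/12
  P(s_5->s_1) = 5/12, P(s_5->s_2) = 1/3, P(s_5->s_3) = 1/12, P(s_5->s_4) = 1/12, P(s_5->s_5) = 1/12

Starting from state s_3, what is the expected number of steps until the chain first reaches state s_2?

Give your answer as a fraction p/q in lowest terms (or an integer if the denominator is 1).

Let h_i = expected steps to first reach s_2 from state i.
Boundary: h_s_2 = 0.
First-step equations for the other states:
  h_s_1 = 1 + 1/4*h_s_1 + 1/3*h_s_2 + 1/12*h_s_3 + 1/4*h_s_4 + 1/12*h_s_5
  h_s_3 = 1 + 1/3*h_s_1 + 1/4*h_s_2 + 1/6*h_s_3 + 1/12*h_s_4 + 1/6*h_s_5
  h_s_4 = 1 + 1/6*h_s_1 + 1/2*h_s_2 + 1/6*h_s_3 + 1/12*h_s_4 + 1/12*h_s_5
  h_s_5 = 1 + 5/12*h_s_1 + 1/3*h_s_2 + 1/12*h_s_3 + 1/12*h_s_4 + 1/12*h_s_5

Substituting h_s_2 = 0 and rearranging gives the linear system (I - Q) h = 1:
  [3/4, -1/12, -1/4, -1/12] . (h_s_1, h_s_3, h_s_4, h_s_5) = 1
  [-1/3, 5/6, -1/12, -1/6] . (h_s_1, h_s_3, h_s_4, h_s_5) = 1
  [-1/6, -1/6, 11/12, -1/12] . (h_s_1, h_s_3, h_s_4, h_s_5) = 1
  [-5/12, -1/12, -1/12, 11/12] . (h_s_1, h_s_3, h_s_4, h_s_5) = 1

Solving yields:
  h_s_1 = 11244/3995
  h_s_3 = 12564/3995
  h_s_4 = 9732/3995
  h_s_5 = 11496/3995

Starting state is s_3, so the expected hitting time is h_s_3 = 12564/3995.

Answer: 12564/3995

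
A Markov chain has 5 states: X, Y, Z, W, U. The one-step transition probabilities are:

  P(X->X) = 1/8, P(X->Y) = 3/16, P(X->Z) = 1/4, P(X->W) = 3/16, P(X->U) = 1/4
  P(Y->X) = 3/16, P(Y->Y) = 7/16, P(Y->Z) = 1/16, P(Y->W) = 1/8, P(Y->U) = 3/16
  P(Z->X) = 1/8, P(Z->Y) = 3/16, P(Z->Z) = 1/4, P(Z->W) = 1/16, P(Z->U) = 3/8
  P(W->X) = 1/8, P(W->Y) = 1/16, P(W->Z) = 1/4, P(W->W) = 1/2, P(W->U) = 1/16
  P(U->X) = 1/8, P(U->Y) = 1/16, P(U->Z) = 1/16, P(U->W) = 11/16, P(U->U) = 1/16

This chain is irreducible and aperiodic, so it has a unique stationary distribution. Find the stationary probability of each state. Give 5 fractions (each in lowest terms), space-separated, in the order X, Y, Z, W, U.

The stationary distribution satisfies pi = pi * P, i.e.:
  pi_X = 1/8*pi_X + 3/16*pi_Y + 1/8*pi_Z + 1/8*pi_W + 1/8*pi_U
  pi_Y = 3/16*pi_X + 7/16*pi_Y + 3/16*pi_Z + 1/16*pi_W + 1/16*pi_U
  pi_Z = 1/4*pi_X + 1/16*pi_Y + 1/4*pi_Z + 1/4*pi_W + 1/16*pi_U
  pi_W = 3/16*pi_X + 1/8*pi_Y + 1/16*pi_Z + 1/2*pi_W + 11/16*pi_U
  pi_U = 1/4*pi_X + 3/16*pi_Y + 3/8*pi_Z + 1/16*pi_W + 1/16*pi_U
with normalization: pi_X + pi_Y + pi_Z + pi_W + pi_U = 1.

Using the first 4 balance equations plus normalization, the linear system A*pi = b is:
  [-7/8, 3/16, 1/8, 1/8, 1/8] . pi = 0
  [3/16, -9/16, 3/16, 1/16, 1/16] . pi = 0
  [1/4, 1/16, -3/4, 1/4, 1/16] . pi = 0
  [3/16, 1/8, 1/16, -1/2, 11/16] . pi = 0
  [1, 1, 1, 1, 1] . pi = 1

Solving yields:
  pi_X = 6029/44564
  pi_Y = 1834/11141
  pi_Z = 8369/44564
  pi_W = 7691/22282
  pi_U = 1862/11141

Verification (pi * P):
  6029/44564*1/8 + 1834/11141*3/16 + 8369/44564*1/8 + 7691/22282*1/8 + 1862/11141*1/8 = 6029/44564 = pi_X  (ok)
  6029/44564*3/16 + 1834/11141*7/16 + 8369/44564*3/16 + 7691/22282*1/16 + 1862/11141*1/16 = 1834/11141 = pi_Y  (ok)
  6029/44564*1/4 + 1834/11141*1/16 + 8369/44564*1/4 + 7691/22282*1/4 + 1862/11141*1/16 = 8369/44564 = pi_Z  (ok)
  6029/44564*3/16 + 1834/11141*1/8 + 8369/44564*1/16 + 7691/22282*1/2 + 1862/11141*11/16 = 7691/22282 = pi_W  (ok)
  6029/44564*1/4 + 1834/11141*3/16 + 8369/44564*3/8 + 7691/22282*1/16 + 1862/11141*1/16 = 1862/11141 = pi_U  (ok)

Answer: 6029/44564 1834/11141 8369/44564 7691/22282 1862/11141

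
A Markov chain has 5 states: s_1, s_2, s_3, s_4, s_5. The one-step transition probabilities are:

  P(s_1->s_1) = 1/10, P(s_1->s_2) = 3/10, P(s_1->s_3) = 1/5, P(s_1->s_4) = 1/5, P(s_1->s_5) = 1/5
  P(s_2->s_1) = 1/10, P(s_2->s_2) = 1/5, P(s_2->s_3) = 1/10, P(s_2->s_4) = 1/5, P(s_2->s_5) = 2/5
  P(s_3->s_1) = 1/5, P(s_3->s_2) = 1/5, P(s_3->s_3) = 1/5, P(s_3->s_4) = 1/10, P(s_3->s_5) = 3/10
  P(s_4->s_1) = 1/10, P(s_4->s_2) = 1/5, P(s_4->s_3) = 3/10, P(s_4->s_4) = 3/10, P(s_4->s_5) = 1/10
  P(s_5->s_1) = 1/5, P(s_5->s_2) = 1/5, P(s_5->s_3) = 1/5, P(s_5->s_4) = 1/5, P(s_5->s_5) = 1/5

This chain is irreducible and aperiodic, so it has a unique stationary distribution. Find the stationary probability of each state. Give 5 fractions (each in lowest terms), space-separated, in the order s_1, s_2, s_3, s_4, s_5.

Answer: 728/5051 1083/5051 1003/5051 1011/5051 1226/5051

Derivation:
The stationary distribution satisfies pi = pi * P, i.e.:
  pi_s_1 = 1/10*pi_s_1 + 1/10*pi_s_2 + 1/5*pi_s_3 + 1/10*pi_s_4 + 1/5*pi_s_5
  pi_s_2 = 3/10*pi_s_1 + 1/5*pi_s_2 + 1/5*pi_s_3 + 1/5*pi_s_4 + 1/5*pi_s_5
  pi_s_3 = 1/5*pi_s_1 + 1/10*pi_s_2 + 1/5*pi_s_3 + 3/10*pi_s_4 + 1/5*pi_s_5
  pi_s_4 = 1/5*pi_s_1 + 1/5*pi_s_2 + 1/10*pi_s_3 + 3/10*pi_s_4 + 1/5*pi_s_5
  pi_s_5 = 1/5*pi_s_1 + 2/5*pi_s_2 + 3/10*pi_s_3 + 1/10*pi_s_4 + 1/5*pi_s_5
with normalization: pi_s_1 + pi_s_2 + pi_s_3 + pi_s_4 + pi_s_5 = 1.

Using the first 4 balance equations plus normalization, the linear system A*pi = b is:
  [-9/10, 1/10, 1/5, 1/10, 1/5] . pi = 0
  [3/10, -4/5, 1/5, 1/5, 1/5] . pi = 0
  [1/5, 1/10, -4/5, 3/10, 1/5] . pi = 0
  [1/5, 1/5, 1/10, -7/10, 1/5] . pi = 0
  [1, 1, 1, 1, 1] . pi = 1

Solving yields:
  pi_s_1 = 728/5051
  pi_s_2 = 1083/5051
  pi_s_3 = 1003/5051
  pi_s_4 = 1011/5051
  pi_s_5 = 1226/5051

Verification (pi * P):
  728/5051*1/10 + 1083/5051*1/10 + 1003/5051*1/5 + 1011/5051*1/10 + 1226/5051*1/5 = 728/5051 = pi_s_1  (ok)
  728/5051*3/10 + 1083/5051*1/5 + 1003/5051*1/5 + 1011/5051*1/5 + 1226/5051*1/5 = 1083/5051 = pi_s_2  (ok)
  728/5051*1/5 + 1083/5051*1/10 + 1003/5051*1/5 + 1011/5051*3/10 + 1226/5051*1/5 = 1003/5051 = pi_s_3  (ok)
  728/5051*1/5 + 1083/5051*1/5 + 1003/5051*1/10 + 1011/5051*3/10 + 1226/5051*1/5 = 1011/5051 = pi_s_4  (ok)
  728/5051*1/5 + 1083/5051*2/5 + 1003/5051*3/10 + 1011/5051*1/10 + 1226/5051*1/5 = 1226/5051 = pi_s_5  (ok)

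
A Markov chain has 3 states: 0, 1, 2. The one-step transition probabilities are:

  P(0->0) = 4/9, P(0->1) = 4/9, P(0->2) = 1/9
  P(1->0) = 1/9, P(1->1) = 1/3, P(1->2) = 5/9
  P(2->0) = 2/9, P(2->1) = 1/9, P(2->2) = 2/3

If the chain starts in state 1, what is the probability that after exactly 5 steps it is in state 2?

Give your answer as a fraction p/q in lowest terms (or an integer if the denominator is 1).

Answer: 29537/59049

Derivation:
Computing P^5 by repeated multiplication:
P^1 =
  0: [4/9, 4/9, 1/9]
  1: [1/9, 1/3, 5/9]
  2: [2/9, 1/9, 2/3]
P^2 =
  0: [22/81, 29/81, 10/27]
  1: [17/81, 2/9, 46/81]
  2: [7/27, 17/81, 43/81]
P^3 =
  0: [59/243, 205/729, 347/729]
  1: [178/729, 56/243, 383/729]
  2: [187/729, 178/729, 364/729]
P^4 =
  0: [1607/6561, 1670/6561, 3284/6561]
  1: [1646/6561, 533/2187, 3316/6561]
  2: [1654/6561, 1646/6561, 1087/2187]
P^5 =
  0: [14666/59049, 14722/59049, 9887/19683]
  1: [14815/59049, 1633/6561, 29537/59049]
  2: [4928/19683, 14815/59049, 29450/59049]

(P^5)[1 -> 2] = 29537/59049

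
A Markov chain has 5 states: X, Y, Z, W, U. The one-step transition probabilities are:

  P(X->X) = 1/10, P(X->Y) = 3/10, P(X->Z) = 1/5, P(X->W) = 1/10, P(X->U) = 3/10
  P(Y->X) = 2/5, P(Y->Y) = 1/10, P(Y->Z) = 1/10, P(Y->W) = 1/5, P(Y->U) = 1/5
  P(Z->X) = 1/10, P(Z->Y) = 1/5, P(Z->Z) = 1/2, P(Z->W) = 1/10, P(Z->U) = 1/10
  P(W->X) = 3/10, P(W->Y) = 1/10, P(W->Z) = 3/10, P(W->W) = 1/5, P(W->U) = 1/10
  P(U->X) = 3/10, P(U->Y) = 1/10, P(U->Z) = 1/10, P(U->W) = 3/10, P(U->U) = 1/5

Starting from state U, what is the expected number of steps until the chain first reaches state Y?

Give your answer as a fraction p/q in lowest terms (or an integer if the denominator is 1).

Let h_i = expected steps to first reach Y from state i.
Boundary: h_Y = 0.
First-step equations for the other states:
  h_X = 1 + 1/10*h_X + 3/10*h_Y + 1/5*h_Z + 1/10*h_W + 3/10*h_U
  h_Z = 1 + 1/10*h_X + 1/5*h_Y + 1/2*h_Z + 1/10*h_W + 1/10*h_U
  h_W = 1 + 3/10*h_X + 1/10*h_Y + 3/10*h_Z + 1/5*h_W + 1/10*h_U
  h_U = 1 + 3/10*h_X + 1/10*h_Y + 1/10*h_Z + 3/10*h_W + 1/5*h_U

Substituting h_Y = 0 and rearranging gives the linear system (I - Q) h = 1:
  [9/10, -1/5, -1/10, -3/10] . (h_X, h_Z, h_W, h_U) = 1
  [-1/10, 1/2, -1/10, -1/10] . (h_X, h_Z, h_W, h_U) = 1
  [-3/10, -3/10, 4/5, -1/10] . (h_X, h_Z, h_W, h_U) = 1
  [-3/10, -1/10, -3/10, 4/5] . (h_X, h_Z, h_W, h_U) = 1

Solving yields:
  h_X = 7070/1431
  h_Z = 7660/1431
  h_W = 8380/1431
  h_U = 8540/1431

Starting state is U, so the expected hitting time is h_U = 8540/1431.

Answer: 8540/1431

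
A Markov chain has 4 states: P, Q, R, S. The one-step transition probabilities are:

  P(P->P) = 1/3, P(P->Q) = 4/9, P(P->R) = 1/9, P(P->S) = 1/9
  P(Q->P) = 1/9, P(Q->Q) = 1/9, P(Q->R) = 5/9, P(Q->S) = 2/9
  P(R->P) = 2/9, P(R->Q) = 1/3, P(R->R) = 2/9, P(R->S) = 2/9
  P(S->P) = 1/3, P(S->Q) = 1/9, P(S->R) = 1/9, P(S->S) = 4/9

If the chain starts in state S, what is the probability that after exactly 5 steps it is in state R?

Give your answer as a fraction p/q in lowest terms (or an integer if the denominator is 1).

Computing P^5 by repeated multiplication:
P^1 =
  P: [1/3, 4/9, 1/9, 1/9]
  Q: [1/9, 1/9, 5/9, 2/9]
  R: [2/9, 1/3, 2/9, 2/9]
  S: [1/3, 1/9, 1/9, 4/9]
P^2 =
  P: [2/9, 20/81, 26/81, 17/81]
  Q: [20/81, 22/81, 2/9, 7/27]
  R: [19/81, 19/81, 23/81, 20/81]
  S: [8/27, 20/81, 14/81, 23/81]
P^3 =
  P: [59/243, 187/729, 187/729, 178/729]
  Q: [181/729, 59/243, 187/729, 184/729]
  R: [182/729, 184/729, 20/81, 61/243]
  S: [7/27, 181/729, 175/729, 184/729]
P^4 =
  P: [542/2187, 1634/6561, 1664/6561, 1637/6561]
  Q: [1646/6561, 1646/6561, 1624/6561, 1645/6561]
  R: [1639/6561, 545/2187, 1645/6561, 1642/6561]
  S: [550/2187, 1646/6561, 1628/6561, 1637/6561]
P^5 =
  P: [1639/6561, 14767/59049, 14761/59049, 14770/59049]
  Q: [14767/59049, 14747/59049, 547/2187, 4922/19683]
  R: [14768/59049, 14768/59049, 14746/59049, 14767/59049]
  S: [4921/19683, 14767/59049, 14773/59049, 14746/59049]

(P^5)[S -> R] = 14773/59049

Answer: 14773/59049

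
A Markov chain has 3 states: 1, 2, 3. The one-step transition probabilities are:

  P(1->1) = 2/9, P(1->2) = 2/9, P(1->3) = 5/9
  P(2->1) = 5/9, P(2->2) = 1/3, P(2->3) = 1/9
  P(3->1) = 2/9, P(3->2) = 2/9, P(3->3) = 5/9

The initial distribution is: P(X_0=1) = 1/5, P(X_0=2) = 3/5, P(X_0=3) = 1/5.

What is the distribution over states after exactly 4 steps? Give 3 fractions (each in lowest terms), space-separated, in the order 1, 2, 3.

Answer: 3343/10935 8203/32805 14573/32805

Derivation:
Propagating the distribution step by step (d_{t+1} = d_t * P):
d_0 = (1=1/5, 2=3/5, 3=1/5)
  d_1[1] = 1/5*2/9 + 3/5*5/9 + 1/5*2/9 = 19/45
  d_1[2] = 1/5*2/9 + 3/5*1/3 + 1/5*2/9 = 13/45
  d_1[3] = 1/5*5/9 + 3/5*1/9 + 1/5*5/9 = 13/45
d_1 = (1=19/45, 2=13/45, 3=13/45)
  d_2[1] = 19/45*2/9 + 13/45*5/9 + 13/45*2/9 = 43/135
  d_2[2] = 19/45*2/9 + 13/45*1/3 + 13/45*2/9 = 103/405
  d_2[3] = 19/45*5/9 + 13/45*1/9 + 13/45*5/9 = 173/405
d_2 = (1=43/135, 2=103/405, 3=173/405)
  d_3[1] = 43/135*2/9 + 103/405*5/9 + 173/405*2/9 = 373/1215
  d_3[2] = 43/135*2/9 + 103/405*1/3 + 173/405*2/9 = 913/3645
  d_3[3] = 43/135*5/9 + 103/405*1/9 + 173/405*5/9 = 1613/3645
d_3 = (1=373/1215, 2=913/3645, 3=1613/3645)
  d_4[1] = 373/1215*2/9 + 913/3645*5/9 + 1613/3645*2/9 = 3343/10935
  d_4[2] = 373/1215*2/9 + 913/3645*1/3 + 1613/3645*2/9 = 8203/32805
  d_4[3] = 373/1215*5/9 + 913/3645*1/9 + 1613/3645*5/9 = 14573/32805
d_4 = (1=3343/10935, 2=8203/32805, 3=14573/32805)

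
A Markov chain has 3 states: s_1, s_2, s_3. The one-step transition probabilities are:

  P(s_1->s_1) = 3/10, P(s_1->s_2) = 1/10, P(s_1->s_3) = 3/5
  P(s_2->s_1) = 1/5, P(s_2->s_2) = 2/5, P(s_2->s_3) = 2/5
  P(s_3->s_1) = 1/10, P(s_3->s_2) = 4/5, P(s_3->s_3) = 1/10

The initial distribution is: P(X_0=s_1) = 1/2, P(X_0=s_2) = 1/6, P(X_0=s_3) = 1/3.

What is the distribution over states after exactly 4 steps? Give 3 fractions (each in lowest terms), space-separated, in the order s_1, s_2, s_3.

Answer: 3693/20000 28799/60000 10061/30000

Derivation:
Propagating the distribution step by step (d_{t+1} = d_t * P):
d_0 = (s_1=1/2, s_2=1/6, s_3=1/3)
  d_1[s_1] = 1/2*3/10 + 1/6*1/5 + 1/3*1/10 = 13/60
  d_1[s_2] = 1/2*1/10 + 1/6*2/5 + 1/3*4/5 = 23/60
  d_1[s_3] = 1/2*3/5 + 1/6*2/5 + 1/3*1/10 = 2/5
d_1 = (s_1=13/60, s_2=23/60, s_3=2/5)
  d_2[s_1] = 13/60*3/10 + 23/60*1/5 + 2/5*1/10 = 109/600
  d_2[s_2] = 13/60*1/10 + 23/60*2/5 + 2/5*4/5 = 99/200
  d_2[s_3] = 13/60*3/5 + 23/60*2/5 + 2/5*1/10 = 97/300
d_2 = (s_1=109/600, s_2=99/200, s_3=97/300)
  d_3[s_1] = 109/600*3/10 + 99/200*1/5 + 97/300*1/10 = 223/1200
  d_3[s_2] = 109/600*1/10 + 99/200*2/5 + 97/300*4/5 = 2849/6000
  d_3[s_3] = 109/600*3/5 + 99/200*2/5 + 97/300*1/10 = 509/1500
d_3 = (s_1=223/1200, s_2=2849/6000, s_3=509/1500)
  d_4[s_1] = 223/1200*3/10 + 2849/6000*1/5 + 509/1500*1/10 = 3693/20000
  d_4[s_2] = 223/1200*1/10 + 2849/6000*2/5 + 509/1500*4/5 = 28799/60000
  d_4[s_3] = 223/1200*3/5 + 2849/6000*2/5 + 509/1500*1/10 = 10061/30000
d_4 = (s_1=3693/20000, s_2=28799/60000, s_3=10061/30000)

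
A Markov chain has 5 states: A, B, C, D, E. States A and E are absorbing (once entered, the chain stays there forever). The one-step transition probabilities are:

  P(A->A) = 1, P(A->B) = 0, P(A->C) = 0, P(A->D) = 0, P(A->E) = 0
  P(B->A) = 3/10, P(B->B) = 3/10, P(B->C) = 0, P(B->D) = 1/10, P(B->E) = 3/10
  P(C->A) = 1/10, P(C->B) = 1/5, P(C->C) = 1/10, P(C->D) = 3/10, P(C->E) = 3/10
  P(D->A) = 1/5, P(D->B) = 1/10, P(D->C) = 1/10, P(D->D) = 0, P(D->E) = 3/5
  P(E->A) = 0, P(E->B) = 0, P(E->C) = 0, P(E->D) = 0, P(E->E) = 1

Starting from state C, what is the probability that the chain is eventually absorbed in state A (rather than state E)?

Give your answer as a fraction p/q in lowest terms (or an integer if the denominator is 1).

Let a_i = P(absorbed in A | start in state i).
Boundary conditions: a_A = 1, a_E = 0.
For each transient state i, a_i = sum_j P(i->j) * a_j:
  a_B = 3/10*a_A + 3/10*a_B + 0*a_C + 1/10*a_D + 3/10*a_E
  a_C = 1/10*a_A + 1/5*a_B + 1/10*a_C + 3/10*a_D + 3/10*a_E
  a_D = 1/5*a_A + 1/10*a_B + 1/10*a_C + 0*a_D + 3/5*a_E

Substituting a_A = 1 and a_E = 0, rearrange to (I - Q) a = r where r[i] = P(i -> A):
  [7/10, 0, -1/10] . (a_B, a_C, a_D) = 3/10
  [-1/5, 9/10, -3/10] . (a_B, a_C, a_D) = 1/10
  [-1/10, -1/10, 1] . (a_B, a_C, a_D) = 1/5

Solving yields:
  a_B = 140/299
  a_C = 4/13
  a_D = 83/299

Starting state is C, so the absorption probability is a_C = 4/13.

Answer: 4/13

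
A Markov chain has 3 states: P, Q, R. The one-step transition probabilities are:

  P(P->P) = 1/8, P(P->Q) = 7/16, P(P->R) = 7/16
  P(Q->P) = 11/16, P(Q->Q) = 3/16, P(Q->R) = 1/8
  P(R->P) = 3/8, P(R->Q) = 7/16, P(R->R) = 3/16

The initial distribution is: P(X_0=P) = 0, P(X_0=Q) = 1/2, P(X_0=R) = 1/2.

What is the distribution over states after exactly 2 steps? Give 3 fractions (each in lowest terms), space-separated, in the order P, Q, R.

Propagating the distribution step by step (d_{t+1} = d_t * P):
d_0 = (P=0, Q=1/2, R=1/2)
  d_1[P] = 0*1/8 + 1/2*11/16 + 1/2*3/8 = 17/32
  d_1[Q] = 0*7/16 + 1/2*3/16 + 1/2*7/16 = 5/16
  d_1[R] = 0*7/16 + 1/2*1/8 + 1/2*3/16 = 5/32
d_1 = (P=17/32, Q=5/16, R=5/32)
  d_2[P] = 17/32*1/8 + 5/16*11/16 + 5/32*3/8 = 87/256
  d_2[Q] = 17/32*7/16 + 5/16*3/16 + 5/32*7/16 = 23/64
  d_2[R] = 17/32*7/16 + 5/16*1/8 + 5/32*3/16 = 77/256
d_2 = (P=87/256, Q=23/64, R=77/256)

Answer: 87/256 23/64 77/256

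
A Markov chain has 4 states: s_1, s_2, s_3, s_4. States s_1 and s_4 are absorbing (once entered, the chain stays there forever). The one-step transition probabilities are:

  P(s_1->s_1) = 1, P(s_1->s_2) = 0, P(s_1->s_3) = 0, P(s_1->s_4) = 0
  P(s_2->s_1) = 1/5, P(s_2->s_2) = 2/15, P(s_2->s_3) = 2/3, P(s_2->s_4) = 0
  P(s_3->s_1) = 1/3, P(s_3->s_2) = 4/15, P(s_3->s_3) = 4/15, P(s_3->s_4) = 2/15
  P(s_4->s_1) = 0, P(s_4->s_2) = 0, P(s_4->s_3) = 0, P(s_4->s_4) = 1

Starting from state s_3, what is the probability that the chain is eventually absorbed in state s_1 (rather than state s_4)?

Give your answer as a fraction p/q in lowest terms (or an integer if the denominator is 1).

Let a_i = P(absorbed in s_1 | start in state i).
Boundary conditions: a_s_1 = 1, a_s_4 = 0.
For each transient state i, a_i = sum_j P(i->j) * a_j:
  a_s_2 = 1/5*a_s_1 + 2/15*a_s_2 + 2/3*a_s_3 + 0*a_s_4
  a_s_3 = 1/3*a_s_1 + 4/15*a_s_2 + 4/15*a_s_3 + 2/15*a_s_4

Substituting a_s_1 = 1 and a_s_4 = 0, rearrange to (I - Q) a = r where r[i] = P(i -> s_1):
  [13/15, -2/3] . (a_s_2, a_s_3) = 1/5
  [-4/15, 11/15] . (a_s_2, a_s_3) = 1/3

Solving yields:
  a_s_2 = 83/103
  a_s_3 = 77/103

Starting state is s_3, so the absorption probability is a_s_3 = 77/103.

Answer: 77/103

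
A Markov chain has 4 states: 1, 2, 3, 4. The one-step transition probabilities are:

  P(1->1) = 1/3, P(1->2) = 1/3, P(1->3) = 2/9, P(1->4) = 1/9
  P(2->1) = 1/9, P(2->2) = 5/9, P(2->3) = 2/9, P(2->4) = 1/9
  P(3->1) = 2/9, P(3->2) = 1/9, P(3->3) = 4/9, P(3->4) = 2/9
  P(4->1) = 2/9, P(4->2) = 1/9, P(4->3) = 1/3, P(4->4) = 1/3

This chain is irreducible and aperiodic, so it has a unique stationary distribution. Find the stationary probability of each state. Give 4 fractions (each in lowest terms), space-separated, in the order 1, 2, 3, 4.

Answer: 3/14 2/7 5/16 3/16

Derivation:
The stationary distribution satisfies pi = pi * P, i.e.:
  pi_1 = 1/3*pi_1 + 1/9*pi_2 + 2/9*pi_3 + 2/9*pi_4
  pi_2 = 1/3*pi_1 + 5/9*pi_2 + 1/9*pi_3 + 1/9*pi_4
  pi_3 = 2/9*pi_1 + 2/9*pi_2 + 4/9*pi_3 + 1/3*pi_4
  pi_4 = 1/9*pi_1 + 1/9*pi_2 + 2/9*pi_3 + 1/3*pi_4
with normalization: pi_1 + pi_2 + pi_3 + pi_4 = 1.

Using the first 3 balance equations plus normalization, the linear system A*pi = b is:
  [-2/3, 1/9, 2/9, 2/9] . pi = 0
  [1/3, -4/9, 1/9, 1/9] . pi = 0
  [2/9, 2/9, -5/9, 1/3] . pi = 0
  [1, 1, 1, 1] . pi = 1

Solving yields:
  pi_1 = 3/14
  pi_2 = 2/7
  pi_3 = 5/16
  pi_4 = 3/16

Verification (pi * P):
  3/14*1/3 + 2/7*1/9 + 5/16*2/9 + 3/16*2/9 = 3/14 = pi_1  (ok)
  3/14*1/3 + 2/7*5/9 + 5/16*1/9 + 3/16*1/9 = 2/7 = pi_2  (ok)
  3/14*2/9 + 2/7*2/9 + 5/16*4/9 + 3/16*1/3 = 5/16 = pi_3  (ok)
  3/14*1/9 + 2/7*1/9 + 5/16*2/9 + 3/16*1/3 = 3/16 = pi_4  (ok)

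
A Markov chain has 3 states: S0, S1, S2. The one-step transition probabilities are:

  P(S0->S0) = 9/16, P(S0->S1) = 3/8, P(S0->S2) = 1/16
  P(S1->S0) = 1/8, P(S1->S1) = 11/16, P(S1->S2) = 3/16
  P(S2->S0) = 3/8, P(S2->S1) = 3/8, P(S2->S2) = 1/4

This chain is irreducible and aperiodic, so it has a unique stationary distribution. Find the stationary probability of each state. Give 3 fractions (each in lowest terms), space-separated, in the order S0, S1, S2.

The stationary distribution satisfies pi = pi * P, i.e.:
  pi_S0 = 9/16*pi_S0 + 1/8*pi_S1 + 3/8*pi_S2
  pi_S1 = 3/8*pi_S0 + 11/16*pi_S1 + 3/8*pi_S2
  pi_S2 = 1/16*pi_S0 + 3/16*pi_S1 + 1/4*pi_S2
with normalization: pi_S0 + pi_S1 + pi_S2 = 1.

Using the first 2 balance equations plus normalization, the linear system A*pi = b is:
  [-7/16, 1/8, 3/8] . pi = 0
  [3/8, -5/16, 3/8] . pi = 0
  [1, 1, 1] . pi = 1

Solving yields:
  pi_S0 = 42/143
  pi_S1 = 6/11
  pi_S2 = 23/143

Verification (pi * P):
  42/143*9/16 + 6/11*1/8 + 23/143*3/8 = 42/143 = pi_S0  (ok)
  42/143*3/8 + 6/11*11/16 + 23/143*3/8 = 6/11 = pi_S1  (ok)
  42/143*1/16 + 6/11*3/16 + 23/143*1/4 = 23/143 = pi_S2  (ok)

Answer: 42/143 6/11 23/143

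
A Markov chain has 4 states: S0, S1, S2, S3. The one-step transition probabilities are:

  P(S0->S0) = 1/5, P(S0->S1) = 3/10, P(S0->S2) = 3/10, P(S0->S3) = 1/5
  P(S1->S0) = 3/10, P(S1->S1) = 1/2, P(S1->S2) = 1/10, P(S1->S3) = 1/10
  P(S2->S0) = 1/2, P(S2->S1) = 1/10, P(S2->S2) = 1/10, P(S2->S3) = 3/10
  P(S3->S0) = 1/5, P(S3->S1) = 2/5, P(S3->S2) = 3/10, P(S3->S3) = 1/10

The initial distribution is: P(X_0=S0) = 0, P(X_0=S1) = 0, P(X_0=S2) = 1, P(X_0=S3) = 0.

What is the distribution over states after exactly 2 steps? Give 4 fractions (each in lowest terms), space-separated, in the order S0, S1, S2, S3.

Answer: 6/25 33/100 13/50 17/100

Derivation:
Propagating the distribution step by step (d_{t+1} = d_t * P):
d_0 = (S0=0, S1=0, S2=1, S3=0)
  d_1[S0] = 0*1/5 + 0*3/10 + 1*1/2 + 0*1/5 = 1/2
  d_1[S1] = 0*3/10 + 0*1/2 + 1*1/10 + 0*2/5 = 1/10
  d_1[S2] = 0*3/10 + 0*1/10 + 1*1/10 + 0*3/10 = 1/10
  d_1[S3] = 0*1/5 + 0*1/10 + 1*3/10 + 0*1/10 = 3/10
d_1 = (S0=1/2, S1=1/10, S2=1/10, S3=3/10)
  d_2[S0] = 1/2*1/5 + 1/10*3/10 + 1/10*1/2 + 3/10*1/5 = 6/25
  d_2[S1] = 1/2*3/10 + 1/10*1/2 + 1/10*1/10 + 3/10*2/5 = 33/100
  d_2[S2] = 1/2*3/10 + 1/10*1/10 + 1/10*1/10 + 3/10*3/10 = 13/50
  d_2[S3] = 1/2*1/5 + 1/10*1/10 + 1/10*3/10 + 3/10*1/10 = 17/100
d_2 = (S0=6/25, S1=33/100, S2=13/50, S3=17/100)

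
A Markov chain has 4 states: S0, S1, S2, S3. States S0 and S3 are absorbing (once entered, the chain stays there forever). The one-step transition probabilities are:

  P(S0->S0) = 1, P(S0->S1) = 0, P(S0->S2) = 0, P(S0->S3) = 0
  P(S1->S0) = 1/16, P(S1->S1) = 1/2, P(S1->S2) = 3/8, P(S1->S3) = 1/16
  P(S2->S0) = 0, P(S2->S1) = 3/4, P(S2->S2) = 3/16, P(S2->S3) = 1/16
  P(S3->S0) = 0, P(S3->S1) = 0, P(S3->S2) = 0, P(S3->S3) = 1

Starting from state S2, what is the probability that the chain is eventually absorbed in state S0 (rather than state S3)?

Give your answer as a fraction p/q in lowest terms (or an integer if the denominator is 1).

Answer: 3/8

Derivation:
Let a_i = P(absorbed in S0 | start in state i).
Boundary conditions: a_S0 = 1, a_S3 = 0.
For each transient state i, a_i = sum_j P(i->j) * a_j:
  a_S1 = 1/16*a_S0 + 1/2*a_S1 + 3/8*a_S2 + 1/16*a_S3
  a_S2 = 0*a_S0 + 3/4*a_S1 + 3/16*a_S2 + 1/16*a_S3

Substituting a_S0 = 1 and a_S3 = 0, rearrange to (I - Q) a = r where r[i] = P(i -> S0):
  [1/2, -3/8] . (a_S1, a_S2) = 1/16
  [-3/4, 13/16] . (a_S1, a_S2) = 0

Solving yields:
  a_S1 = 13/32
  a_S2 = 3/8

Starting state is S2, so the absorption probability is a_S2 = 3/8.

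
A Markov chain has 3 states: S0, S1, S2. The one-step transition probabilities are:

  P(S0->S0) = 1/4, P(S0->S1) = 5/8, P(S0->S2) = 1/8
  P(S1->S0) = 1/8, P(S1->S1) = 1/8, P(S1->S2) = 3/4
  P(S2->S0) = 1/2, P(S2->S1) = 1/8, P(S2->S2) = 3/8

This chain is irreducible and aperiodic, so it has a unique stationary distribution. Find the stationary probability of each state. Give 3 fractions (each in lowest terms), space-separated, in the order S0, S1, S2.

Answer: 29/92 13/46 37/92

Derivation:
The stationary distribution satisfies pi = pi * P, i.e.:
  pi_S0 = 1/4*pi_S0 + 1/8*pi_S1 + 1/2*pi_S2
  pi_S1 = 5/8*pi_S0 + 1/8*pi_S1 + 1/8*pi_S2
  pi_S2 = 1/8*pi_S0 + 3/4*pi_S1 + 3/8*pi_S2
with normalization: pi_S0 + pi_S1 + pi_S2 = 1.

Using the first 2 balance equations plus normalization, the linear system A*pi = b is:
  [-3/4, 1/8, 1/2] . pi = 0
  [5/8, -7/8, 1/8] . pi = 0
  [1, 1, 1] . pi = 1

Solving yields:
  pi_S0 = 29/92
  pi_S1 = 13/46
  pi_S2 = 37/92

Verification (pi * P):
  29/92*1/4 + 13/46*1/8 + 37/92*1/2 = 29/92 = pi_S0  (ok)
  29/92*5/8 + 13/46*1/8 + 37/92*1/8 = 13/46 = pi_S1  (ok)
  29/92*1/8 + 13/46*3/4 + 37/92*3/8 = 37/92 = pi_S2  (ok)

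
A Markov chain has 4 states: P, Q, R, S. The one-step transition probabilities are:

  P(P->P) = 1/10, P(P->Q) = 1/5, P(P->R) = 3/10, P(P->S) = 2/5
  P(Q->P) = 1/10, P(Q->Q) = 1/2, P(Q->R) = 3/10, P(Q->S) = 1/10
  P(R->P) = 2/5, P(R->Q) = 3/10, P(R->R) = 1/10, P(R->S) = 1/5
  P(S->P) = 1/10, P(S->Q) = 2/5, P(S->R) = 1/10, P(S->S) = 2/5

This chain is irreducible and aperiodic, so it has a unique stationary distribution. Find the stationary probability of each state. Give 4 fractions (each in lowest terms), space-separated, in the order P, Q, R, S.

Answer: 143/878 169/439 92/439 213/878

Derivation:
The stationary distribution satisfies pi = pi * P, i.e.:
  pi_P = 1/10*pi_P + 1/10*pi_Q + 2/5*pi_R + 1/10*pi_S
  pi_Q = 1/5*pi_P + 1/2*pi_Q + 3/10*pi_R + 2/5*pi_S
  pi_R = 3/10*pi_P + 3/10*pi_Q + 1/10*pi_R + 1/10*pi_S
  pi_S = 2/5*pi_P + 1/10*pi_Q + 1/5*pi_R + 2/5*pi_S
with normalization: pi_P + pi_Q + pi_R + pi_S = 1.

Using the first 3 balance equations plus normalization, the linear system A*pi = b is:
  [-9/10, 1/10, 2/5, 1/10] . pi = 0
  [1/5, -1/2, 3/10, 2/5] . pi = 0
  [3/10, 3/10, -9/10, 1/10] . pi = 0
  [1, 1, 1, 1] . pi = 1

Solving yields:
  pi_P = 143/878
  pi_Q = 169/439
  pi_R = 92/439
  pi_S = 213/878

Verification (pi * P):
  143/878*1/10 + 169/439*1/10 + 92/439*2/5 + 213/878*1/10 = 143/878 = pi_P  (ok)
  143/878*1/5 + 169/439*1/2 + 92/439*3/10 + 213/878*2/5 = 169/439 = pi_Q  (ok)
  143/878*3/10 + 169/439*3/10 + 92/439*1/10 + 213/878*1/10 = 92/439 = pi_R  (ok)
  143/878*2/5 + 169/439*1/10 + 92/439*1/5 + 213/878*2/5 = 213/878 = pi_S  (ok)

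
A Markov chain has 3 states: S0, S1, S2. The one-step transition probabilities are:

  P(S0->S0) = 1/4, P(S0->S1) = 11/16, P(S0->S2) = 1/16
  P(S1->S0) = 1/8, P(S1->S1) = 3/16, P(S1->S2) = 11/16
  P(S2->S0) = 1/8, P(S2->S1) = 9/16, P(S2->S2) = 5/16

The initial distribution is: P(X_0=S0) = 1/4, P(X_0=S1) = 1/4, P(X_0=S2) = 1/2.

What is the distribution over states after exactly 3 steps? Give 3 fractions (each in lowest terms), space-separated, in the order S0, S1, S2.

Propagating the distribution step by step (d_{t+1} = d_t * P):
d_0 = (S0=1/4, S1=1/4, S2=1/2)
  d_1[S0] = 1/4*1/4 + 1/4*1/8 + 1/2*1/8 = 5/32
  d_1[S1] = 1/4*11/16 + 1/4*3/16 + 1/2*9/16 = 1/2
  d_1[S2] = 1/4*1/16 + 1/4*11/16 + 1/2*5/16 = 11/32
d_1 = (S0=5/32, S1=1/2, S2=11/32)
  d_2[S0] = 5/32*1/4 + 1/2*1/8 + 11/32*1/8 = 37/256
  d_2[S1] = 5/32*11/16 + 1/2*3/16 + 11/32*9/16 = 101/256
  d_2[S2] = 5/32*1/16 + 1/2*11/16 + 11/32*5/16 = 59/128
d_2 = (S0=37/256, S1=101/256, S2=59/128)
  d_3[S0] = 37/256*1/4 + 101/256*1/8 + 59/128*1/8 = 293/2048
  d_3[S1] = 37/256*11/16 + 101/256*3/16 + 59/128*9/16 = 443/1024
  d_3[S2] = 37/256*1/16 + 101/256*11/16 + 59/128*5/16 = 869/2048
d_3 = (S0=293/2048, S1=443/1024, S2=869/2048)

Answer: 293/2048 443/1024 869/2048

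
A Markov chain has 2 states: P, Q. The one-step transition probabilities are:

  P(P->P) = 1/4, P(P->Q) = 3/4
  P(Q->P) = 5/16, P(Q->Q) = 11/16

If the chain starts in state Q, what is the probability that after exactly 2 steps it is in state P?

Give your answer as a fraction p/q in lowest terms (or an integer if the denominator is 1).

Answer: 75/256

Derivation:
Computing P^2 by repeated multiplication:
P^1 =
  P: [1/4, 3/4]
  Q: [5/16, 11/16]
P^2 =
  P: [19/64, 45/64]
  Q: [75/256, 181/256]

(P^2)[Q -> P] = 75/256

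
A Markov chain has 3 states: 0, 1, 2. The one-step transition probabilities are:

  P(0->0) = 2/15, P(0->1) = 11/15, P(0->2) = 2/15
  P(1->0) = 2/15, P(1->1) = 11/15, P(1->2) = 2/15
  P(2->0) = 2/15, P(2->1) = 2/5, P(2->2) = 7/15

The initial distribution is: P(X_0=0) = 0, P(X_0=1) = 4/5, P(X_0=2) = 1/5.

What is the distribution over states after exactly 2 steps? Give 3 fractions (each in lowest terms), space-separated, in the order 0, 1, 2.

Propagating the distribution step by step (d_{t+1} = d_t * P):
d_0 = (0=0, 1=4/5, 2=1/5)
  d_1[0] = 0*2/15 + 4/5*2/15 + 1/5*2/15 = 2/15
  d_1[1] = 0*11/15 + 4/5*11/15 + 1/5*2/5 = 2/3
  d_1[2] = 0*2/15 + 4/5*2/15 + 1/5*7/15 = 1/5
d_1 = (0=2/15, 1=2/3, 2=1/5)
  d_2[0] = 2/15*2/15 + 2/3*2/15 + 1/5*2/15 = 2/15
  d_2[1] = 2/15*11/15 + 2/3*11/15 + 1/5*2/5 = 2/3
  d_2[2] = 2/15*2/15 + 2/3*2/15 + 1/5*7/15 = 1/5
d_2 = (0=2/15, 1=2/3, 2=1/5)

Answer: 2/15 2/3 1/5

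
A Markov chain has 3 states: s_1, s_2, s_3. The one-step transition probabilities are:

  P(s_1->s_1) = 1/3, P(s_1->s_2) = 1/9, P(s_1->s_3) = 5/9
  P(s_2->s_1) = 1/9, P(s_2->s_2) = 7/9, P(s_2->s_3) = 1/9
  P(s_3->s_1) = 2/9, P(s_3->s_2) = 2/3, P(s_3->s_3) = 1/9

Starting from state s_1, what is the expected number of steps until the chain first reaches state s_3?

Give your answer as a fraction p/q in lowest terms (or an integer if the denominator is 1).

Let h_i = expected steps to first reach s_3 from state i.
Boundary: h_s_3 = 0.
First-step equations for the other states:
  h_s_1 = 1 + 1/3*h_s_1 + 1/9*h_s_2 + 5/9*h_s_3
  h_s_2 = 1 + 1/9*h_s_1 + 7/9*h_s_2 + 1/9*h_s_3

Substituting h_s_3 = 0 and rearranging gives the linear system (I - Q) h = 1:
  [2/3, -1/9] . (h_s_1, h_s_2) = 1
  [-1/9, 2/9] . (h_s_1, h_s_2) = 1

Solving yields:
  h_s_1 = 27/11
  h_s_2 = 63/11

Starting state is s_1, so the expected hitting time is h_s_1 = 27/11.

Answer: 27/11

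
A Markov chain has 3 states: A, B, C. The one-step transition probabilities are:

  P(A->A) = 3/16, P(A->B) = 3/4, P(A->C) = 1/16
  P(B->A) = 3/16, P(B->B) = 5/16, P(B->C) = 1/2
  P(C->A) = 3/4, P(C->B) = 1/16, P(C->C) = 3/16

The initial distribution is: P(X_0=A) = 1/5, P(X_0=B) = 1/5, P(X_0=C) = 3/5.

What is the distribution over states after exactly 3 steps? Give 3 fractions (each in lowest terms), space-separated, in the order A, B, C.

Answer: 3/10 819/2048 3073/10240

Derivation:
Propagating the distribution step by step (d_{t+1} = d_t * P):
d_0 = (A=1/5, B=1/5, C=3/5)
  d_1[A] = 1/5*3/16 + 1/5*3/16 + 3/5*3/4 = 21/40
  d_1[B] = 1/5*3/4 + 1/5*5/16 + 3/5*1/16 = 1/4
  d_1[C] = 1/5*1/16 + 1/5*1/2 + 3/5*3/16 = 9/40
d_1 = (A=21/40, B=1/4, C=9/40)
  d_2[A] = 21/40*3/16 + 1/4*3/16 + 9/40*3/4 = 201/640
  d_2[B] = 21/40*3/4 + 1/4*5/16 + 9/40*1/16 = 311/640
  d_2[C] = 21/40*1/16 + 1/4*1/2 + 9/40*3/16 = 1/5
d_2 = (A=201/640, B=311/640, C=1/5)
  d_3[A] = 201/640*3/16 + 311/640*3/16 + 1/5*3/4 = 3/10
  d_3[B] = 201/640*3/4 + 311/640*5/16 + 1/5*1/16 = 819/2048
  d_3[C] = 201/640*1/16 + 311/640*1/2 + 1/5*3/16 = 3073/10240
d_3 = (A=3/10, B=819/2048, C=3073/10240)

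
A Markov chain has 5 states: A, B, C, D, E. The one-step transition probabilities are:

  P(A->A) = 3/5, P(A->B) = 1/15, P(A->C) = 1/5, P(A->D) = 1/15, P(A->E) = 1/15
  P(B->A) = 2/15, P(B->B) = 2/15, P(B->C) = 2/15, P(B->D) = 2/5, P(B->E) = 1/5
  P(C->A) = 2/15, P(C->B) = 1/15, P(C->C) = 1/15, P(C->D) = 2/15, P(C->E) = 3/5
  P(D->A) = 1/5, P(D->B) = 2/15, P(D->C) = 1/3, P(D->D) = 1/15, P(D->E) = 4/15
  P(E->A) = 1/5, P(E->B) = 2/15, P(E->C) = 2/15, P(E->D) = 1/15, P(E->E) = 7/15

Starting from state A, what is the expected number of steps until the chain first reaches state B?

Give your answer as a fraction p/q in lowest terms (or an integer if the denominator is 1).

Answer: 1000/91

Derivation:
Let h_i = expected steps to first reach B from state i.
Boundary: h_B = 0.
First-step equations for the other states:
  h_A = 1 + 3/5*h_A + 1/15*h_B + 1/5*h_C + 1/15*h_D + 1/15*h_E
  h_C = 1 + 2/15*h_A + 1/15*h_B + 1/15*h_C + 2/15*h_D + 3/5*h_E
  h_D = 1 + 1/5*h_A + 2/15*h_B + 1/3*h_C + 1/15*h_D + 4/15*h_E
  h_E = 1 + 1/5*h_A + 2/15*h_B + 2/15*h_C + 1/15*h_D + 7/15*h_E

Substituting h_B = 0 and rearranging gives the linear system (I - Q) h = 1:
  [2/5, -1/5, -1/15, -1/15] . (h_A, h_C, h_D, h_E) = 1
  [-2/15, 14/15, -2/15, -3/5] . (h_A, h_C, h_D, h_E) = 1
  [-1/5, -1/3, 14/15, -4/15] . (h_A, h_C, h_D, h_E) = 1
  [-1/5, -2/15, -1/15, 8/15] . (h_A, h_C, h_D, h_E) = 1

Solving yields:
  h_A = 1000/91
  h_C = 135/13
  h_D = 905/91
  h_E = 895/91

Starting state is A, so the expected hitting time is h_A = 1000/91.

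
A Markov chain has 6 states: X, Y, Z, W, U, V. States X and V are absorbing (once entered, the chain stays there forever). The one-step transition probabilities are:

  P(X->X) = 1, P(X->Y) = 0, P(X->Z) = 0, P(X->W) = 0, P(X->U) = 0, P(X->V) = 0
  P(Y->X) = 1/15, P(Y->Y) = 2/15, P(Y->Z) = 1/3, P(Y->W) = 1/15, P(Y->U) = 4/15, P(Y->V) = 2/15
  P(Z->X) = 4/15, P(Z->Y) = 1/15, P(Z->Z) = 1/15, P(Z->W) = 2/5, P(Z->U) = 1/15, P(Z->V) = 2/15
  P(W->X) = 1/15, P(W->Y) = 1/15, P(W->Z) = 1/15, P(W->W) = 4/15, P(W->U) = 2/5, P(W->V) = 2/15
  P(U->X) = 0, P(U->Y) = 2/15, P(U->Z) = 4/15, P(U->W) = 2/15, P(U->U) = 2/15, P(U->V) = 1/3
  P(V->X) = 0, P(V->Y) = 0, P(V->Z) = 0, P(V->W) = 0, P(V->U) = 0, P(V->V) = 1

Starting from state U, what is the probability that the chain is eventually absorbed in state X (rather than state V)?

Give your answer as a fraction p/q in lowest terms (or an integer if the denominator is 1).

Let a_i = P(absorbed in X | start in state i).
Boundary conditions: a_X = 1, a_V = 0.
For each transient state i, a_i = sum_j P(i->j) * a_j:
  a_Y = 1/15*a_X + 2/15*a_Y + 1/3*a_Z + 1/15*a_W + 4/15*a_U + 2/15*a_V
  a_Z = 4/15*a_X + 1/15*a_Y + 1/15*a_Z + 2/5*a_W + 1/15*a_U + 2/15*a_V
  a_W = 1/15*a_X + 1/15*a_Y + 1/15*a_Z + 4/15*a_W + 2/5*a_U + 2/15*a_V
  a_U = 0*a_X + 2/15*a_Y + 4/15*a_Z + 2/15*a_W + 2/15*a_U + 1/3*a_V

Substituting a_X = 1 and a_V = 0, rearrange to (I - Q) a = r where r[i] = P(i -> X):
  [13/15, -1/3, -1/15, -4/15] . (a_Y, a_Z, a_W, a_U) = 1/15
  [-1/15, 14/15, -2/5, -1/15] . (a_Y, a_Z, a_W, a_U) = 4/15
  [-1/15, -1/15, 11/15, -2/5] . (a_Y, a_Z, a_W, a_U) = 1/15
  [-2/15, -4/15, -2/15, 13/15] . (a_Y, a_Z, a_W, a_U) = 0

Solving yields:
  a_Y = 244/703
  a_Z = 956/2109
  a_W = 619/2109
  a_U = 502/2109

Starting state is U, so the absorption probability is a_U = 502/2109.

Answer: 502/2109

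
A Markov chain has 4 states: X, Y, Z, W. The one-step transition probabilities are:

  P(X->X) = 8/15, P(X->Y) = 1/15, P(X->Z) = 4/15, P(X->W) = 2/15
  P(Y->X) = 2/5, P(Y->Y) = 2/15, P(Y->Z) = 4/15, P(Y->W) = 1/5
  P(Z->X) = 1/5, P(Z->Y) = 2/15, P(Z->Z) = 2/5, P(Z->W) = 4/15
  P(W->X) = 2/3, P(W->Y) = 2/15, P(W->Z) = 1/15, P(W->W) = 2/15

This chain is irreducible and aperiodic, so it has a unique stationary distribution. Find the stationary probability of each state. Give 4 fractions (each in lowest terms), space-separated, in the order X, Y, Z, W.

The stationary distribution satisfies pi = pi * P, i.e.:
  pi_X = 8/15*pi_X + 2/5*pi_Y + 1/5*pi_Z + 2/3*pi_W
  pi_Y = 1/15*pi_X + 2/15*pi_Y + 2/15*pi_Z + 2/15*pi_W
  pi_Z = 4/15*pi_X + 4/15*pi_Y + 2/5*pi_Z + 1/15*pi_W
  pi_W = 2/15*pi_X + 1/5*pi_Y + 4/15*pi_Z + 2/15*pi_W
with normalization: pi_X + pi_Y + pi_Z + pi_W = 1.

Using the first 3 balance equations plus normalization, the linear system A*pi = b is:
  [-7/15, 2/5, 1/5, 2/3] . pi = 0
  [1/15, -13/15, 2/15, 2/15] . pi = 0
  [4/15, 4/15, -3/5, 1/15] . pi = 0
  [1, 1, 1, 1] . pi = 1

Solving yields:
  pi_X = 1273/2804
  pi_Y = 289/2804
  pi_Z = 749/2804
  pi_W = 493/2804

Verification (pi * P):
  1273/2804*8/15 + 289/2804*2/5 + 749/2804*1/5 + 493/2804*2/3 = 1273/2804 = pi_X  (ok)
  1273/2804*1/15 + 289/2804*2/15 + 749/2804*2/15 + 493/2804*2/15 = 289/2804 = pi_Y  (ok)
  1273/2804*4/15 + 289/2804*4/15 + 749/2804*2/5 + 493/2804*1/15 = 749/2804 = pi_Z  (ok)
  1273/2804*2/15 + 289/2804*1/5 + 749/2804*4/15 + 493/2804*2/15 = 493/2804 = pi_W  (ok)

Answer: 1273/2804 289/2804 749/2804 493/2804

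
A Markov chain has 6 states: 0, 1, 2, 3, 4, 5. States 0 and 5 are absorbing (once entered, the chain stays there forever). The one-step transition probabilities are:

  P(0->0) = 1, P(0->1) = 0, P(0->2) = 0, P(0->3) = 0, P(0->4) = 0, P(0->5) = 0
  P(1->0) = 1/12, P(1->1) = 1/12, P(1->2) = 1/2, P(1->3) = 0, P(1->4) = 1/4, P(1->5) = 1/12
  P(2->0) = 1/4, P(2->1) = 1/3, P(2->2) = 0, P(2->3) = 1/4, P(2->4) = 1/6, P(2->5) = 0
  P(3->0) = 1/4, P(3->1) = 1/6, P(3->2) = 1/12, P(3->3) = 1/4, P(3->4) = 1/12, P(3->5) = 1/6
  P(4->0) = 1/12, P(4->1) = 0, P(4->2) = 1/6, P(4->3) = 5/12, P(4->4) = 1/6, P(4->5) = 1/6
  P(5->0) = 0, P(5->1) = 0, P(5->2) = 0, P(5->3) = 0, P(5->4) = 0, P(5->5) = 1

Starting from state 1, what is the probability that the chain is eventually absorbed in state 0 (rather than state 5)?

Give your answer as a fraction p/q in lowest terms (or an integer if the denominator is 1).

Let a_i = P(absorbed in 0 | start in state i).
Boundary conditions: a_0 = 1, a_5 = 0.
For each transient state i, a_i = sum_j P(i->j) * a_j:
  a_1 = 1/12*a_0 + 1/12*a_1 + 1/2*a_2 + 0*a_3 + 1/4*a_4 + 1/12*a_5
  a_2 = 1/4*a_0 + 1/3*a_1 + 0*a_2 + 1/4*a_3 + 1/6*a_4 + 0*a_5
  a_3 = 1/4*a_0 + 1/6*a_1 + 1/12*a_2 + 1/4*a_3 + 1/12*a_4 + 1/6*a_5
  a_4 = 1/12*a_0 + 0*a_1 + 1/6*a_2 + 5/12*a_3 + 1/6*a_4 + 1/6*a_5

Substituting a_0 = 1 and a_5 = 0, rearrange to (I - Q) a = r where r[i] = P(i -> 0):
  [11/12, -1/2, 0, -1/4] . (a_1, a_2, a_3, a_4) = 1/12
  [-1/3, 1, -1/4, -1/6] . (a_1, a_2, a_3, a_4) = 1/4
  [-1/6, -1/12, 3/4, -1/12] . (a_1, a_2, a_3, a_4) = 1/4
  [0, -1/6, -5/12, 5/6] . (a_1, a_2, a_3, a_4) = 1/12

Solving yields:
  a_1 = 2215/3563
  a_2 = 2496/3563
  a_3 = 2173/3563
  a_4 = 1942/3563

Starting state is 1, so the absorption probability is a_1 = 2215/3563.

Answer: 2215/3563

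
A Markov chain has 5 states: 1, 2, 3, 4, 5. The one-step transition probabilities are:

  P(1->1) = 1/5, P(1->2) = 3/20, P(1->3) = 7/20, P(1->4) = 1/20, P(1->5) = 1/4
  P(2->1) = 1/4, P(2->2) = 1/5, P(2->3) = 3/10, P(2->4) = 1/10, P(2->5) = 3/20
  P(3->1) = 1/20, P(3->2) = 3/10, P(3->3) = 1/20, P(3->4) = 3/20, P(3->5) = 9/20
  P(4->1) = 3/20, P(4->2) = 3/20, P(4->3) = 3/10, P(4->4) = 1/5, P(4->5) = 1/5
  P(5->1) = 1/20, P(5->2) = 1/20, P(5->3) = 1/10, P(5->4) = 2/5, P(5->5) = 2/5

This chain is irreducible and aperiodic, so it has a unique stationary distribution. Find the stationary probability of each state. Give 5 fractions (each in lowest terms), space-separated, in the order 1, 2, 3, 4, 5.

Answer: 4610/38019 1980/12673 7430/38019 16591/76038 7829/25346

Derivation:
The stationary distribution satisfies pi = pi * P, i.e.:
  pi_1 = 1/5*pi_1 + 1/4*pi_2 + 1/20*pi_3 + 3/20*pi_4 + 1/20*pi_5
  pi_2 = 3/20*pi_1 + 1/5*pi_2 + 3/10*pi_3 + 3/20*pi_4 + 1/20*pi_5
  pi_3 = 7/20*pi_1 + 3/10*pi_2 + 1/20*pi_3 + 3/10*pi_4 + 1/10*pi_5
  pi_4 = 1/20*pi_1 + 1/10*pi_2 + 3/20*pi_3 + 1/5*pi_4 + 2/5*pi_5
  pi_5 = 1/4*pi_1 + 3/20*pi_2 + 9/20*pi_3 + 1/5*pi_4 + 2/5*pi_5
with normalization: pi_1 + pi_2 + pi_3 + pi_4 + pi_5 = 1.

Using the first 4 balance equations plus normalization, the linear system A*pi = b is:
  [-4/5, 1/4, 1/20, 3/20, 1/20] . pi = 0
  [3/20, -4/5, 3/10, 3/20, 1/20] . pi = 0
  [7/20, 3/10, -19/20, 3/10, 1/10] . pi = 0
  [1/20, 1/10, 3/20, -4/5, 2/5] . pi = 0
  [1, 1, 1, 1, 1] . pi = 1

Solving yields:
  pi_1 = 4610/38019
  pi_2 = 1980/12673
  pi_3 = 7430/38019
  pi_4 = 16591/76038
  pi_5 = 7829/25346

Verification (pi * P):
  4610/38019*1/5 + 1980/12673*1/4 + 7430/38019*1/20 + 16591/76038*3/20 + 7829/25346*1/20 = 4610/38019 = pi_1  (ok)
  4610/38019*3/20 + 1980/12673*1/5 + 7430/38019*3/10 + 16591/76038*3/20 + 7829/25346*1/20 = 1980/12673 = pi_2  (ok)
  4610/38019*7/20 + 1980/12673*3/10 + 7430/38019*1/20 + 16591/76038*3/10 + 7829/25346*1/10 = 7430/38019 = pi_3  (ok)
  4610/38019*1/20 + 1980/12673*1/10 + 7430/38019*3/20 + 16591/76038*1/5 + 7829/25346*2/5 = 16591/76038 = pi_4  (ok)
  4610/38019*1/4 + 1980/12673*3/20 + 7430/38019*9/20 + 16591/76038*1/5 + 7829/25346*2/5 = 7829/25346 = pi_5  (ok)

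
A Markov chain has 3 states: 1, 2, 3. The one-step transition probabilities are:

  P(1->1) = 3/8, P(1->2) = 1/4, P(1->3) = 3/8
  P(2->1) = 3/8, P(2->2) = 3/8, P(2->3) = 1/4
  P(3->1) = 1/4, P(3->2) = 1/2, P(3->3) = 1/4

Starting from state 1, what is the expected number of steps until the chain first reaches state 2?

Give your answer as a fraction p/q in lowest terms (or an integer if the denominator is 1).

Let h_i = expected steps to first reach 2 from state i.
Boundary: h_2 = 0.
First-step equations for the other states:
  h_1 = 1 + 3/8*h_1 + 1/4*h_2 + 3/8*h_3
  h_3 = 1 + 1/4*h_1 + 1/2*h_2 + 1/4*h_3

Substituting h_2 = 0 and rearranging gives the linear system (I - Q) h = 1:
  [5/8, -3/8] . (h_1, h_3) = 1
  [-1/4, 3/4] . (h_1, h_3) = 1

Solving yields:
  h_1 = 3
  h_3 = 7/3

Starting state is 1, so the expected hitting time is h_1 = 3.

Answer: 3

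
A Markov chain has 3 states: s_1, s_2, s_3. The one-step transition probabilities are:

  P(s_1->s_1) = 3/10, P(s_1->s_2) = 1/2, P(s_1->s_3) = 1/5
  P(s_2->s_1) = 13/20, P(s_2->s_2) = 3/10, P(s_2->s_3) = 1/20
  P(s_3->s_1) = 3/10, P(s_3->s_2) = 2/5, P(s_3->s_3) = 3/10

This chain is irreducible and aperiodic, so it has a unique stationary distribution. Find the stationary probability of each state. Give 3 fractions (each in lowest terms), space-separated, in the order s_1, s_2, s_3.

The stationary distribution satisfies pi = pi * P, i.e.:
  pi_s_1 = 3/10*pi_s_1 + 13/20*pi_s_2 + 3/10*pi_s_3
  pi_s_2 = 1/2*pi_s_1 + 3/10*pi_s_2 + 2/5*pi_s_3
  pi_s_3 = 1/5*pi_s_1 + 1/20*pi_s_2 + 3/10*pi_s_3
with normalization: pi_s_1 + pi_s_2 + pi_s_3 = 1.

Using the first 2 balance equations plus normalization, the linear system A*pi = b is:
  [-7/10, 13/20, 3/10] . pi = 0
  [1/2, -7/10, 2/5] . pi = 0
  [1, 1, 1] . pi = 1

Solving yields:
  pi_s_1 = 94/213
  pi_s_2 = 86/213
  pi_s_3 = 11/71

Verification (pi * P):
  94/213*3/10 + 86/213*13/20 + 11/71*3/10 = 94/213 = pi_s_1  (ok)
  94/213*1/2 + 86/213*3/10 + 11/71*2/5 = 86/213 = pi_s_2  (ok)
  94/213*1/5 + 86/213*1/20 + 11/71*3/10 = 11/71 = pi_s_3  (ok)

Answer: 94/213 86/213 11/71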